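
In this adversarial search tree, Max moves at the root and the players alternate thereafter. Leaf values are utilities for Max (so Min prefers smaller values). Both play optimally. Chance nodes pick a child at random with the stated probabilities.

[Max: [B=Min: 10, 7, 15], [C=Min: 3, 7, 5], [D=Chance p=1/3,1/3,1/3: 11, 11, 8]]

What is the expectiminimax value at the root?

10

B (Min): min(10, 7, 15) = 7
C (Min): min(3, 7, 5) = 3
D (Chance): 1/3·11 + 1/3·11 + 1/3·8 = 10
Root (Max): max(7, 3, 10) = 10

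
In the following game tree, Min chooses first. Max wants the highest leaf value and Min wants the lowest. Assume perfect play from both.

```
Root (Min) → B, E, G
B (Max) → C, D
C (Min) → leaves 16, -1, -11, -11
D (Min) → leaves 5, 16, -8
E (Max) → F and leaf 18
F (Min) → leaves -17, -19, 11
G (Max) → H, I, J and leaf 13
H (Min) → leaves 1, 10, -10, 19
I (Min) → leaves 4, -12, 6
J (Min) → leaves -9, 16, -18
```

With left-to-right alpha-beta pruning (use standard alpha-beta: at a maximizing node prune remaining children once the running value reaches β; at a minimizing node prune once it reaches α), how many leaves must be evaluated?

21

C [α=-∞,β=+∞]: v=-11
D [α=-11,β=+∞]: v=-8
B [α=-∞,β=+∞]: v=-8
F [α=-∞,β=-8]: v=-19
E [α=-∞,β=-8]: v=18
H [α=-∞,β=-8]: v=-10
I [α=-10,β=-8]: v=-12 after child 2 ≤ α → α-cutoff, skip 1
J [α=-10,β=-8]: v=-18
G [α=-∞,β=-8]: v=13
Root [α=-∞,β=+∞]: v=-8
Leaves evaluated: 21 of 22.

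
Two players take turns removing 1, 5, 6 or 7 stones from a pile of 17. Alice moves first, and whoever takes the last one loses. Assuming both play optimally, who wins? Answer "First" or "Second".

W/L table (W = player to move can force a win):
i:   0  1  2  3  4  5  6  7  8  9 10 11 12 13 14 15 16 17
     W  L  W  L  W  L  W  W  W  W  W  W  W  L  W  L  W  L
Position 17 is L, so the second player wins.

Second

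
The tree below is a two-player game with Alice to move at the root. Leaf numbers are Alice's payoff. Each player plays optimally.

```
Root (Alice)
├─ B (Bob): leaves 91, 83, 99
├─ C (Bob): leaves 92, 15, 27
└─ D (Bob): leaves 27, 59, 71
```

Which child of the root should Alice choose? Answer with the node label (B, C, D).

B

B (Bob): min(91, 83, 99) = 83
C (Bob): min(92, 15, 27) = 15
D (Bob): min(27, 59, 71) = 27
Root (Alice): max(83, 15, 27) = 83
Alice picks the child with the highest value: B (value 83).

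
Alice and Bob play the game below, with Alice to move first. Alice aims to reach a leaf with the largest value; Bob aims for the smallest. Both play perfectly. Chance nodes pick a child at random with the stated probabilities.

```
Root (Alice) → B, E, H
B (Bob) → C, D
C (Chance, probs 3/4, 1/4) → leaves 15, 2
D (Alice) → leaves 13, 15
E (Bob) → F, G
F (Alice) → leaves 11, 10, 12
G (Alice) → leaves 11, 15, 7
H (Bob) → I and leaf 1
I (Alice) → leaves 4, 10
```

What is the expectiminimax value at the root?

12

C (Chance): 3/4·15 + 1/4·2 = 11.75
D (Alice): max(13, 15) = 15
B (Bob): min(11.75, 15) = 11.75
F (Alice): max(11, 10, 12) = 12
G (Alice): max(11, 15, 7) = 15
E (Bob): min(12, 15) = 12
I (Alice): max(4, 10) = 10
H (Bob): min(10, 1) = 1
Root (Alice): max(11.75, 12, 1) = 12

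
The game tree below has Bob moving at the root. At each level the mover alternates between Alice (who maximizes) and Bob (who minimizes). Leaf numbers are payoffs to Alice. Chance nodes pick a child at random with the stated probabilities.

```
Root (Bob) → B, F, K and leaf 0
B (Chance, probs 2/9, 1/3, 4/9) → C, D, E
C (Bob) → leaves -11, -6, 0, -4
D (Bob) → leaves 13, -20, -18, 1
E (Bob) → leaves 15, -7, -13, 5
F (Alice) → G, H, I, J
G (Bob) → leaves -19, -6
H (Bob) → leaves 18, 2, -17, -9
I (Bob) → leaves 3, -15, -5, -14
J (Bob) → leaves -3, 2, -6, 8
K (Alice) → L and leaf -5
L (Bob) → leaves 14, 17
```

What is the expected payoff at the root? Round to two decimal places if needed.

C (Bob): min(-11, -6, 0, -4) = -11
D (Bob): min(13, -20, -18, 1) = -20
E (Bob): min(15, -7, -13, 5) = -13
B (Chance): 2/9·-11 + 1/3·-20 + 4/9·-13 = -14.89
G (Bob): min(-19, -6) = -19
H (Bob): min(18, 2, -17, -9) = -17
I (Bob): min(3, -15, -5, -14) = -15
J (Bob): min(-3, 2, -6, 8) = -6
F (Alice): max(-19, -17, -15, -6) = -6
L (Bob): min(14, 17) = 14
K (Alice): max(14, -5) = 14
Root (Bob): min(-14.89, -6, 14, 0) = -14.89

-14.89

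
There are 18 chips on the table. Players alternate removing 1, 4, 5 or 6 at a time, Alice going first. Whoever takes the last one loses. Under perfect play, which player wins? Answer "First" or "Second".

First

Mark each pile size as W (mover wins) or L (mover loses):
i:   0  1  2  3  4  5  6  7  8  9 10 11 12 13 14 15 16 17 18
     W  L  W  L  W  W  W  W  W  W  L  W  L  W  W  W  W  W  W
Position 18 is W, so the first player wins.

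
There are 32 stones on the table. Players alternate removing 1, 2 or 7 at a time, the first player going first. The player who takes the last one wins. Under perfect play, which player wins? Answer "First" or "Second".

W/L table (W = player to move can force a win):
i:   0  1  2  3  4  5  6  7  8  9 10 11 12 13 14 15 16 17 18 19 20 21 22 23 24 25 26 27 28 29 30 31 32
     L  W  W  L  W  W  L  W  W  L  W  W  L  W  W  L  W  W  L  W  W  L  W  W  L  W  W  L  W  W  L  W  W
Position 32 is W, so the first player wins.

First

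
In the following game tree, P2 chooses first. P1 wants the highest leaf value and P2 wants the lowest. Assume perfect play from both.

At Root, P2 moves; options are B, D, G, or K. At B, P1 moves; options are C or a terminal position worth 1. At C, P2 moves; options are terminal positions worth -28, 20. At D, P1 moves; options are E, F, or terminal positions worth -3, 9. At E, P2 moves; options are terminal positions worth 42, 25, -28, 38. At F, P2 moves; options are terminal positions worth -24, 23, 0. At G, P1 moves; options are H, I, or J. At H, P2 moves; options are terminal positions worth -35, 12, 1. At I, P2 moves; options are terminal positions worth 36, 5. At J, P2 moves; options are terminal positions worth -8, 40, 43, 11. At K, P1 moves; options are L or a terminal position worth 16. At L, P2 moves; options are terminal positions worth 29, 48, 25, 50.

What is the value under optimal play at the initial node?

1

C (P2): min(-28, 20) = -28
B (P1): max(-28, 1) = 1
E (P2): min(42, 25, -28, 38) = -28
F (P2): min(-24, 23, 0) = -24
D (P1): max(-28, -24, -3, 9) = 9
H (P2): min(-35, 12, 1) = -35
I (P2): min(36, 5) = 5
J (P2): min(-8, 40, 43, 11) = -8
G (P1): max(-35, 5, -8) = 5
L (P2): min(29, 48, 25, 50) = 25
K (P1): max(25, 16) = 25
Root (P2): min(1, 9, 5, 25) = 1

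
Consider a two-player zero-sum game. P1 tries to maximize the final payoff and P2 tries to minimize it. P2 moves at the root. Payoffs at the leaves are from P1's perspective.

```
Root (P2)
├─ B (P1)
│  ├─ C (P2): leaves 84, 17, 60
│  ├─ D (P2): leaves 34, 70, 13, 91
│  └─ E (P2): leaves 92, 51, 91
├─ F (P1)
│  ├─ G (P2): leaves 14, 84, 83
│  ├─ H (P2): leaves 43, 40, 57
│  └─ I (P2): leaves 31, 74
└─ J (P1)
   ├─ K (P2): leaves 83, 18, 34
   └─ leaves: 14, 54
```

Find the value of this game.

40

C (P2): min(84, 17, 60) = 17
D (P2): min(34, 70, 13, 91) = 13
E (P2): min(92, 51, 91) = 51
B (P1): max(17, 13, 51) = 51
G (P2): min(14, 84, 83) = 14
H (P2): min(43, 40, 57) = 40
I (P2): min(31, 74) = 31
F (P1): max(14, 40, 31) = 40
K (P2): min(83, 18, 34) = 18
J (P1): max(18, 14, 54) = 54
Root (P2): min(51, 40, 54) = 40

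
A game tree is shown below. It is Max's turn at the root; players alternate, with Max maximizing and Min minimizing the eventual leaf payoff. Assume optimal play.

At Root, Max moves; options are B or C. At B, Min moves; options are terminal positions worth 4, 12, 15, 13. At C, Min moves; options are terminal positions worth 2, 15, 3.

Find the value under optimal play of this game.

B (Min): min(4, 12, 15, 13) = 4
C (Min): min(2, 15, 3) = 2
Root (Max): max(4, 2) = 4

4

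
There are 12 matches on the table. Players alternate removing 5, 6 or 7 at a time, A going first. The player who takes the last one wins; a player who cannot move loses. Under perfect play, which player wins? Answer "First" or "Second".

Second

Mark each pile size as W (mover wins) or L (mover loses):
i:   0  1  2  3  4  5  6  7  8  9 10 11 12
     L  L  L  L  L  W  W  W  W  W  W  W  L
Position 12 is L, so the second player wins.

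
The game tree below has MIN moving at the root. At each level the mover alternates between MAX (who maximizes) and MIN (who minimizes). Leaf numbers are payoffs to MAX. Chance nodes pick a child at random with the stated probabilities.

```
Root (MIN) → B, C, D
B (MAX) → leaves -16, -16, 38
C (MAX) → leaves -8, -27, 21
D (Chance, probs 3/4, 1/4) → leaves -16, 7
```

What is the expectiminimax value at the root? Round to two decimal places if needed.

-10.25

B (MAX): max(-16, -16, 38) = 38
C (MAX): max(-8, -27, 21) = 21
D (Chance): 3/4·-16 + 1/4·7 = -10.25
Root (MIN): min(38, 21, -10.25) = -10.25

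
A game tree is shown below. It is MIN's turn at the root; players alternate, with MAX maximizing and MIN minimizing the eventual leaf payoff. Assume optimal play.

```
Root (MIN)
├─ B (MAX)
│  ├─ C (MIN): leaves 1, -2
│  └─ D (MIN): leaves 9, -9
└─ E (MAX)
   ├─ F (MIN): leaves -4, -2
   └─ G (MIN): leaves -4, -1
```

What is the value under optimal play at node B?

-2

C: min(1, -2) = -2
D: min(9, -9) = -9
B: max(-2, -9) = -2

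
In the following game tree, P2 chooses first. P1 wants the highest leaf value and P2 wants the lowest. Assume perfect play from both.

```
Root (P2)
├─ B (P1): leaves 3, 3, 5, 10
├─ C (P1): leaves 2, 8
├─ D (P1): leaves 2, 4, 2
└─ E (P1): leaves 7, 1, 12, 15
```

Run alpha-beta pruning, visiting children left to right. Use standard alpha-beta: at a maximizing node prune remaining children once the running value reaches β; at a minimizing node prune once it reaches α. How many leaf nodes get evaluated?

B [α=-∞,β=+∞]: v=10
C [α=-∞,β=10]: v=8
D [α=-∞,β=8]: v=4
E [α=-∞,β=4]: v=7 after child 1 ≥ β → β-cutoff, skip 3
Root [α=-∞,β=+∞]: v=4
Leaves evaluated: 10 of 13.

10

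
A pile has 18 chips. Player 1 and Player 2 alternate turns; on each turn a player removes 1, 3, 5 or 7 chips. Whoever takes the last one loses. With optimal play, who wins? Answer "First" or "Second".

W/L table (W = player to move can force a win):
i:   0  1  2  3  4  5  6  7  8  9 10 11 12 13 14 15 16 17 18
     W  L  W  L  W  L  W  L  W  L  W  L  W  L  W  L  W  L  W
Position 18 is W, so the first player wins.

First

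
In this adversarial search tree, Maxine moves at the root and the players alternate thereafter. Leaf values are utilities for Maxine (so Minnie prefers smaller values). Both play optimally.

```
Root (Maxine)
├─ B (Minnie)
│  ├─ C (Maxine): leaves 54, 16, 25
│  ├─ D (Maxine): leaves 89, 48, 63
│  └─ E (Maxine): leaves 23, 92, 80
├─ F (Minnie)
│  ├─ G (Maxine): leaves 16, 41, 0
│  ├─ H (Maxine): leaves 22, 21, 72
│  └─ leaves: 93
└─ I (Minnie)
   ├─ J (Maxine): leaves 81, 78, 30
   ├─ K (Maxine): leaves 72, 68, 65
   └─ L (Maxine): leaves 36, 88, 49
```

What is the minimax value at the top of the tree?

72

C (Maxine): max(54, 16, 25) = 54
D (Maxine): max(89, 48, 63) = 89
E (Maxine): max(23, 92, 80) = 92
B (Minnie): min(54, 89, 92) = 54
G (Maxine): max(16, 41, 0) = 41
H (Maxine): max(22, 21, 72) = 72
F (Minnie): min(41, 72, 93) = 41
J (Maxine): max(81, 78, 30) = 81
K (Maxine): max(72, 68, 65) = 72
L (Maxine): max(36, 88, 49) = 88
I (Minnie): min(81, 72, 88) = 72
Root (Maxine): max(54, 41, 72) = 72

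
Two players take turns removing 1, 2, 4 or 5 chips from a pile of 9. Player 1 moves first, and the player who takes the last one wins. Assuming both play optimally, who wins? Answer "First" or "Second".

Mark each pile size as W (mover wins) or L (mover loses):
i:   0  1  2  3  4  5  6  7  8  9
     L  W  W  L  W  W  L  W  W  L
Position 9 is L, so the second player wins.

Second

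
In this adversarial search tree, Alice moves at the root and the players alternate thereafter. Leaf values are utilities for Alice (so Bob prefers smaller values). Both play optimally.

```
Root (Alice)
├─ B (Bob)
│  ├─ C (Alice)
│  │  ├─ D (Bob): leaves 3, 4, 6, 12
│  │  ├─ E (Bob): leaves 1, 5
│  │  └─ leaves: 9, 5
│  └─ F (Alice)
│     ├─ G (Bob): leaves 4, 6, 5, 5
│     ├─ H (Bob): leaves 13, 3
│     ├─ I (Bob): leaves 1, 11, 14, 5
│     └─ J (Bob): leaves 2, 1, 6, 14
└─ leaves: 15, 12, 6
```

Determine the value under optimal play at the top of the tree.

15

D (Bob): min(3, 4, 6, 12) = 3
E (Bob): min(1, 5) = 1
C (Alice): max(3, 1, 9, 5) = 9
G (Bob): min(4, 6, 5, 5) = 4
H (Bob): min(13, 3) = 3
I (Bob): min(1, 11, 14, 5) = 1
J (Bob): min(2, 1, 6, 14) = 1
F (Alice): max(4, 3, 1, 1) = 4
B (Bob): min(9, 4) = 4
Root (Alice): max(4, 15, 12, 6) = 15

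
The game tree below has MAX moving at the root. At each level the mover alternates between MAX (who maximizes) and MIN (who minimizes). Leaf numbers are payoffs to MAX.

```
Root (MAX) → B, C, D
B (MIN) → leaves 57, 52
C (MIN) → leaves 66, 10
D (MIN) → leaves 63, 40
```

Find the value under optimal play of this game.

B (MIN): min(57, 52) = 52
C (MIN): min(66, 10) = 10
D (MIN): min(63, 40) = 40
Root (MAX): max(52, 10, 40) = 52

52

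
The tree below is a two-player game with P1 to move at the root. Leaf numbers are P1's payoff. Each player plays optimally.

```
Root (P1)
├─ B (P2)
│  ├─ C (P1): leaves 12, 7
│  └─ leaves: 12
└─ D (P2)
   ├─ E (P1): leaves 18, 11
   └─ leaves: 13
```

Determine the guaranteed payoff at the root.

13

C (P1): max(12, 7) = 12
B (P2): min(12, 12) = 12
E (P1): max(18, 11) = 18
D (P2): min(18, 13) = 13
Root (P1): max(12, 13) = 13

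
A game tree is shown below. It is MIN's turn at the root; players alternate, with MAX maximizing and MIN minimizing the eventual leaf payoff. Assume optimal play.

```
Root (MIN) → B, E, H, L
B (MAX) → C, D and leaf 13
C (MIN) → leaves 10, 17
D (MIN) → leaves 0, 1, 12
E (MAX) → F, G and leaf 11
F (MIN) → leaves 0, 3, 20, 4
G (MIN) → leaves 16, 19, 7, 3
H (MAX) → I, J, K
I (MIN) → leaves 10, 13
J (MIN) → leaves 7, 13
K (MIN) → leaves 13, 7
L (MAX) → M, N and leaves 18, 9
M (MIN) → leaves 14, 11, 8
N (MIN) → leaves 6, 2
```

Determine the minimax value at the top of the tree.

10

C (MIN): min(10, 17) = 10
D (MIN): min(0, 1, 12) = 0
B (MAX): max(10, 0, 13) = 13
F (MIN): min(0, 3, 20, 4) = 0
G (MIN): min(16, 19, 7, 3) = 3
E (MAX): max(0, 3, 11) = 11
I (MIN): min(10, 13) = 10
J (MIN): min(7, 13) = 7
K (MIN): min(13, 7) = 7
H (MAX): max(10, 7, 7) = 10
M (MIN): min(14, 11, 8) = 8
N (MIN): min(6, 2) = 2
L (MAX): max(8, 2, 18, 9) = 18
Root (MIN): min(13, 11, 10, 18) = 10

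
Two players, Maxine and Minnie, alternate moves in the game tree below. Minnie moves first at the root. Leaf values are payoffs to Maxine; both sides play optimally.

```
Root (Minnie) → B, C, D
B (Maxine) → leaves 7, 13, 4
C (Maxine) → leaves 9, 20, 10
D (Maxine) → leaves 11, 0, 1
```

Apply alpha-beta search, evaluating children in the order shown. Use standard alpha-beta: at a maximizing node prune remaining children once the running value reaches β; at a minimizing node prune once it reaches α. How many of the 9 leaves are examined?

B [α=-∞,β=+∞]: v=13
C [α=-∞,β=13]: v=20 after child 2 ≥ β → β-cutoff, skip 1
D [α=-∞,β=13]: v=11
Root [α=-∞,β=+∞]: v=11
Leaves evaluated: 8 of 9.

8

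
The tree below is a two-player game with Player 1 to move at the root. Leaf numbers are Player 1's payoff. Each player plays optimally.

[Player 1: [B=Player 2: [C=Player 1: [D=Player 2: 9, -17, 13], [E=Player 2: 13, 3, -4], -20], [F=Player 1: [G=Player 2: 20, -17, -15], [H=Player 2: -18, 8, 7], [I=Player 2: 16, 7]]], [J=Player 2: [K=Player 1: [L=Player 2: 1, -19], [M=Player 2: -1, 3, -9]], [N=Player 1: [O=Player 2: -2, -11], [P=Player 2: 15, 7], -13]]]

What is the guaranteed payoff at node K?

-9

L: min(1, -19) = -19
M: min(-1, 3, -9) = -9
K: max(-19, -9) = -9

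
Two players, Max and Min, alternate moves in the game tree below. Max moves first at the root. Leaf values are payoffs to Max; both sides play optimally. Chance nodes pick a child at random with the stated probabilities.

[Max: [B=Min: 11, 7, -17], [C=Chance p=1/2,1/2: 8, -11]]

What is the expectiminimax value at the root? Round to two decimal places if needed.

-1.5

B (Min): min(11, 7, -17) = -17
C (Chance): 1/2·8 + 1/2·-11 = -1.5
Root (Max): max(-17, -1.5) = -1.5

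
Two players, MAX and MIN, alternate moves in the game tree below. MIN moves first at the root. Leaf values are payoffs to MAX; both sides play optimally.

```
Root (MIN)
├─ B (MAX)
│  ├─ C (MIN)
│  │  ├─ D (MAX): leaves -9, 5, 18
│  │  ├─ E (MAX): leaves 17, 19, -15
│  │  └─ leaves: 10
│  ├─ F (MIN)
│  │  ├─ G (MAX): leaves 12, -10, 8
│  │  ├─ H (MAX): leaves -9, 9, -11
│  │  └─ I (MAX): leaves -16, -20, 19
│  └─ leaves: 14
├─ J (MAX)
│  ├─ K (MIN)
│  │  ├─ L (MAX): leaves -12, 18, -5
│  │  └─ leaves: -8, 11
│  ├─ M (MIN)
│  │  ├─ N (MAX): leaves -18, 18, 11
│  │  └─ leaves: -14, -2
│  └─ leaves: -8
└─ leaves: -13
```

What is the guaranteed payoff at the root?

D (MAX): max(-9, 5, 18) = 18
E (MAX): max(17, 19, -15) = 19
C (MIN): min(18, 19, 10) = 10
G (MAX): max(12, -10, 8) = 12
H (MAX): max(-9, 9, -11) = 9
I (MAX): max(-16, -20, 19) = 19
F (MIN): min(12, 9, 19) = 9
B (MAX): max(10, 9, 14) = 14
L (MAX): max(-12, 18, -5) = 18
K (MIN): min(18, -8, 11) = -8
N (MAX): max(-18, 18, 11) = 18
M (MIN): min(18, -14, -2) = -14
J (MAX): max(-8, -14, -8) = -8
Root (MIN): min(14, -8, -13) = -13

-13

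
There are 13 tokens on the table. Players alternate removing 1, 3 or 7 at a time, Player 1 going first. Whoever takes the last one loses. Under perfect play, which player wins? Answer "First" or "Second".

Second

Compute winning (W) and losing (L) positions by backward induction:
i:   0  1  2  3  4  5  6  7  8  9 10 11 12 13
     W  L  W  L  W  L  W  L  W  L  W  L  W  L
Position 13 is L, so the second player wins.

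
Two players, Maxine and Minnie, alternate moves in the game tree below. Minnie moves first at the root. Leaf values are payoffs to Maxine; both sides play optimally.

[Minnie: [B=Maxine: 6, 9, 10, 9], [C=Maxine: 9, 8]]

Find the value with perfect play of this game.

9

B (Maxine): max(6, 9, 10, 9) = 10
C (Maxine): max(9, 8) = 9
Root (Minnie): min(10, 9) = 9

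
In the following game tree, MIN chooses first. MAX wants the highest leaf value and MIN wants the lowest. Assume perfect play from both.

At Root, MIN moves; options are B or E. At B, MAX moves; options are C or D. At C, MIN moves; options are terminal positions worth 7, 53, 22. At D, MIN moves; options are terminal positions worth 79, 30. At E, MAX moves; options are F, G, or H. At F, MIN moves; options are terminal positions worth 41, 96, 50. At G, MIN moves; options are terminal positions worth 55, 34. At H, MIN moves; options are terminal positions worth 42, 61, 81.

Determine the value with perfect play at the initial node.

30

C (MIN): min(7, 53, 22) = 7
D (MIN): min(79, 30) = 30
B (MAX): max(7, 30) = 30
F (MIN): min(41, 96, 50) = 41
G (MIN): min(55, 34) = 34
H (MIN): min(42, 61, 81) = 42
E (MAX): max(41, 34, 42) = 42
Root (MIN): min(30, 42) = 30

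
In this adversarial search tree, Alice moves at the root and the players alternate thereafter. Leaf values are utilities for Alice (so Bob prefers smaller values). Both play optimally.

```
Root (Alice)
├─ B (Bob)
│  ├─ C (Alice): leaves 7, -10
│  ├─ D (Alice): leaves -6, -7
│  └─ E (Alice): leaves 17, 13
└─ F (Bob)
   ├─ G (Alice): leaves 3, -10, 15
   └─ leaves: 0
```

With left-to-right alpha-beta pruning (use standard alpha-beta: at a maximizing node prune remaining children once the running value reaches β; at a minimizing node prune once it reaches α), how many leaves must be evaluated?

C [α=-∞,β=+∞]: v=7
D [α=-∞,β=7]: v=-6
E [α=-∞,β=-6]: v=17 after child 1 ≥ β → β-cutoff, skip 1
B [α=-∞,β=+∞]: v=-6
G [α=-6,β=+∞]: v=15
F [α=-6,β=+∞]: v=0
Root [α=-∞,β=+∞]: v=0
Leaves evaluated: 9 of 10.

9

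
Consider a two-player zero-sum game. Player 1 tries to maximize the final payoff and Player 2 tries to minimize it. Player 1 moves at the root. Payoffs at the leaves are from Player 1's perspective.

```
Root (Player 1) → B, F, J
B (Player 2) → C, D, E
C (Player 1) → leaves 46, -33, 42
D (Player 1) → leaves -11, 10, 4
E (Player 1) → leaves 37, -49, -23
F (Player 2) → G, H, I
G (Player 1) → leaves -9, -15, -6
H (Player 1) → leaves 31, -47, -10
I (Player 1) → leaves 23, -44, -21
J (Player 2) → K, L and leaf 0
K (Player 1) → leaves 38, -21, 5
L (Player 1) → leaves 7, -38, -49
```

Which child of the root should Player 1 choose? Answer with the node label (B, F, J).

C (Player 1): max(46, -33, 42) = 46
D (Player 1): max(-11, 10, 4) = 10
E (Player 1): max(37, -49, -23) = 37
B (Player 2): min(46, 10, 37) = 10
G (Player 1): max(-9, -15, -6) = -6
H (Player 1): max(31, -47, -10) = 31
I (Player 1): max(23, -44, -21) = 23
F (Player 2): min(-6, 31, 23) = -6
K (Player 1): max(38, -21, 5) = 38
L (Player 1): max(7, -38, -49) = 7
J (Player 2): min(38, 7, 0) = 0
Root (Player 1): max(10, -6, 0) = 10
Player 1 picks the child with the highest value: B (value 10).

B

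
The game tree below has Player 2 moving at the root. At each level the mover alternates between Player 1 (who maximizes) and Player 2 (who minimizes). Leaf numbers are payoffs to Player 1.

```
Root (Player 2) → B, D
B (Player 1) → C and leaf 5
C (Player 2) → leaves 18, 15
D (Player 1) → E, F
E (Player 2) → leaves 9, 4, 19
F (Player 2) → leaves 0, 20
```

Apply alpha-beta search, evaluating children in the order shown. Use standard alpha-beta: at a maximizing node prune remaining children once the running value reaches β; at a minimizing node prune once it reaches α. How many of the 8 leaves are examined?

7

C [α=-∞,β=+∞]: v=15
B [α=-∞,β=+∞]: v=15
E [α=-∞,β=15]: v=4
F [α=4,β=15]: v=0 after child 1 ≤ α → α-cutoff, skip 1
D [α=-∞,β=15]: v=4
Root [α=-∞,β=+∞]: v=4
Leaves evaluated: 7 of 8.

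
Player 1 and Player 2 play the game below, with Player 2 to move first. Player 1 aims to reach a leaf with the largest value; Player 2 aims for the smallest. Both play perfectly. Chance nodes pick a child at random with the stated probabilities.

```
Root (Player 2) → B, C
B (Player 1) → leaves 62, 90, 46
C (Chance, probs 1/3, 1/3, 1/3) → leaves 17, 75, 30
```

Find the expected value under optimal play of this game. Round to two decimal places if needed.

40.67

B (Player 1): max(62, 90, 46) = 90
C (Chance): 1/3·17 + 1/3·75 + 1/3·30 = 40.67
Root (Player 2): min(90, 40.67) = 40.67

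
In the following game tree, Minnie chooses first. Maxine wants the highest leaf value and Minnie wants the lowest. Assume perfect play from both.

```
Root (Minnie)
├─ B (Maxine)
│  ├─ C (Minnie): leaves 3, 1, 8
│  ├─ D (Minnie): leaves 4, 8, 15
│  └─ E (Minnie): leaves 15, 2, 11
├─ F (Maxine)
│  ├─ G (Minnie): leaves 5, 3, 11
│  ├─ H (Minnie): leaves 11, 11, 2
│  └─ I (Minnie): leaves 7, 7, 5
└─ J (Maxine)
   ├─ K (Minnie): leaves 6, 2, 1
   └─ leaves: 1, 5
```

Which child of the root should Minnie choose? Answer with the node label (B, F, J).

C (Minnie): min(3, 1, 8) = 1
D (Minnie): min(4, 8, 15) = 4
E (Minnie): min(15, 2, 11) = 2
B (Maxine): max(1, 4, 2) = 4
G (Minnie): min(5, 3, 11) = 3
H (Minnie): min(11, 11, 2) = 2
I (Minnie): min(7, 7, 5) = 5
F (Maxine): max(3, 2, 5) = 5
K (Minnie): min(6, 2, 1) = 1
J (Maxine): max(1, 1, 5) = 5
Root (Minnie): min(4, 5, 5) = 4
Minnie picks the child with the lowest value: B (value 4).

B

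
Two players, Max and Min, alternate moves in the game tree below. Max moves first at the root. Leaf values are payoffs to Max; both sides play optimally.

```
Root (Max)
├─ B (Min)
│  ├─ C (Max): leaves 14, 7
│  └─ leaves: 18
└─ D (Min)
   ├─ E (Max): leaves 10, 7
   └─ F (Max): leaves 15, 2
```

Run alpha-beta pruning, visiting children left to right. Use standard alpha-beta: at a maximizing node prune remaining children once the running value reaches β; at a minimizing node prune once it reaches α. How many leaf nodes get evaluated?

C [α=-∞,β=+∞]: v=14
B [α=-∞,β=+∞]: v=14
E [α=14,β=+∞]: v=10
D [α=14,β=+∞]: v=10 after child 1 ≤ α → α-cutoff, skip 1
Root [α=-∞,β=+∞]: v=14
Leaves evaluated: 5 of 7.

5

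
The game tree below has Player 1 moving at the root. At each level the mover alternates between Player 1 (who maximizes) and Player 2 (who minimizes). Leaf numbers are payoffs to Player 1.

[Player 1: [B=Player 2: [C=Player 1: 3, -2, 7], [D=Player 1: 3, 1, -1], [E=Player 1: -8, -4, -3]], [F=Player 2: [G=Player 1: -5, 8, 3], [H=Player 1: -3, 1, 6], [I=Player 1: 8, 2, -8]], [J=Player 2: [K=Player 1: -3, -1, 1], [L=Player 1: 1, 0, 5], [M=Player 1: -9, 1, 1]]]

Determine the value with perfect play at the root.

6

C (Player 1): max(3, -2, 7) = 7
D (Player 1): max(3, 1, -1) = 3
E (Player 1): max(-8, -4, -3) = -3
B (Player 2): min(7, 3, -3) = -3
G (Player 1): max(-5, 8, 3) = 8
H (Player 1): max(-3, 1, 6) = 6
I (Player 1): max(8, 2, -8) = 8
F (Player 2): min(8, 6, 8) = 6
K (Player 1): max(-3, -1, 1) = 1
L (Player 1): max(1, 0, 5) = 5
M (Player 1): max(-9, 1, 1) = 1
J (Player 2): min(1, 5, 1) = 1
Root (Player 1): max(-3, 6, 1) = 6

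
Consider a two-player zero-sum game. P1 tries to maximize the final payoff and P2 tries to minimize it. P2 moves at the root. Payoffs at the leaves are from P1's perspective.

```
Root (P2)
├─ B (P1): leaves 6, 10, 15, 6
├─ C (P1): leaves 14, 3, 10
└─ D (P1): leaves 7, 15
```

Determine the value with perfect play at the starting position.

14

B (P1): max(6, 10, 15, 6) = 15
C (P1): max(14, 3, 10) = 14
D (P1): max(7, 15) = 15
Root (P2): min(15, 14, 15) = 14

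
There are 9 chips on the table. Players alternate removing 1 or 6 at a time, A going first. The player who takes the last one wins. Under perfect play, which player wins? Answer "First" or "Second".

W/L table (W = player to move can force a win):
i:   0  1  2  3  4  5  6  7  8  9
     L  W  L  W  L  W  W  L  W  L
Position 9 is L, so the second player wins.

Second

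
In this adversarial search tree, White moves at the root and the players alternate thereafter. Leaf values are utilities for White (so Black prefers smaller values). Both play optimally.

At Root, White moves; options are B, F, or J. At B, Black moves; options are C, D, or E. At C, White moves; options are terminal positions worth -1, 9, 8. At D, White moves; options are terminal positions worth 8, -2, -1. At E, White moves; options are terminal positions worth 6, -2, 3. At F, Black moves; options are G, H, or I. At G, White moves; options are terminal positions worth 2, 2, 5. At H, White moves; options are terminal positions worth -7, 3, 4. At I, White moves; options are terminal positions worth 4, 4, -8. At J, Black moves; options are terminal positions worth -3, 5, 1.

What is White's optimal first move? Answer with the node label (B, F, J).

B

C (White): max(-1, 9, 8) = 9
D (White): max(8, -2, -1) = 8
E (White): max(6, -2, 3) = 6
B (Black): min(9, 8, 6) = 6
G (White): max(2, 2, 5) = 5
H (White): max(-7, 3, 4) = 4
I (White): max(4, 4, -8) = 4
F (Black): min(5, 4, 4) = 4
J (Black): min(-3, 5, 1) = -3
Root (White): max(6, 4, -3) = 6
White picks the child with the highest value: B (value 6).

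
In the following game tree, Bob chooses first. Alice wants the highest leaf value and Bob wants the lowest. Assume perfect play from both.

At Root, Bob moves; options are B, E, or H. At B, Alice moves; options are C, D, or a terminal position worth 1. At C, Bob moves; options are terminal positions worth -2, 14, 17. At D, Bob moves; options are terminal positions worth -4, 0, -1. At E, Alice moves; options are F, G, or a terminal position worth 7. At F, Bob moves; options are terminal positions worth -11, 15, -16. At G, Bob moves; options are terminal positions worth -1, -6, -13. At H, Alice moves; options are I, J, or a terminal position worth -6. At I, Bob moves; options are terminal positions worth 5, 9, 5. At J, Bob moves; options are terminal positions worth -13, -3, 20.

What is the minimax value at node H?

5

I: min(5, 9, 5) = 5
J: min(-13, -3, 20) = -13
H: max(5, -13, -6) = 5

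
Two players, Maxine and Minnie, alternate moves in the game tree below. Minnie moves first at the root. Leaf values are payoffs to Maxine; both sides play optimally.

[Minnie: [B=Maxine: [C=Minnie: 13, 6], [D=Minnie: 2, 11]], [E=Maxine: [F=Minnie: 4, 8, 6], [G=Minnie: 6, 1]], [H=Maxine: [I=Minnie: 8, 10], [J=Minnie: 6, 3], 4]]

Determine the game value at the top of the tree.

4

C (Minnie): min(13, 6) = 6
D (Minnie): min(2, 11) = 2
B (Maxine): max(6, 2) = 6
F (Minnie): min(4, 8, 6) = 4
G (Minnie): min(6, 1) = 1
E (Maxine): max(4, 1) = 4
I (Minnie): min(8, 10) = 8
J (Minnie): min(6, 3) = 3
H (Maxine): max(8, 3, 4) = 8
Root (Minnie): min(6, 4, 8) = 4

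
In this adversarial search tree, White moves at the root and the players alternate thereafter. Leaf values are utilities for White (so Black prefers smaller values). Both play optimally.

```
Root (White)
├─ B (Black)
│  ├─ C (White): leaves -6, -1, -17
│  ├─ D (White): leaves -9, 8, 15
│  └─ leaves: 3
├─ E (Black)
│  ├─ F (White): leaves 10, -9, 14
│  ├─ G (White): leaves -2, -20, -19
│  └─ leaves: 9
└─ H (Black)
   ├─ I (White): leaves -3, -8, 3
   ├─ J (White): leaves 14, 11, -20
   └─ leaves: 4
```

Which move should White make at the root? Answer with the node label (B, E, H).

C (White): max(-6, -1, -17) = -1
D (White): max(-9, 8, 15) = 15
B (Black): min(-1, 15, 3) = -1
F (White): max(10, -9, 14) = 14
G (White): max(-2, -20, -19) = -2
E (Black): min(14, -2, 9) = -2
I (White): max(-3, -8, 3) = 3
J (White): max(14, 11, -20) = 14
H (Black): min(3, 14, 4) = 3
Root (White): max(-1, -2, 3) = 3
White picks the child with the highest value: H (value 3).

H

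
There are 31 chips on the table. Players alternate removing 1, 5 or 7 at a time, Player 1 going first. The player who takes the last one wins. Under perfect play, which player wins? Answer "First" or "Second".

First

W/L table (W = player to move can force a win):
i:   0  1  2  3  4  5  6  7  8  9 10 11 12 13 14 15 16 17 18 19 20 21 22 23 24 25 26 27 28 29 30 31
     L  W  L  W  L  W  L  W  L  W  L  W  L  W  L  W  L  W  L  W  L  W  L  W  L  W  L  W  L  W  L  W
Position 31 is W, so the first player wins.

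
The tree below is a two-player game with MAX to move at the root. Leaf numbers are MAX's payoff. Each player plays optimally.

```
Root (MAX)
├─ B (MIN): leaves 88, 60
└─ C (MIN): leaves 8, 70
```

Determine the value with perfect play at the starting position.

60

B (MIN): min(88, 60) = 60
C (MIN): min(8, 70) = 8
Root (MAX): max(60, 8) = 60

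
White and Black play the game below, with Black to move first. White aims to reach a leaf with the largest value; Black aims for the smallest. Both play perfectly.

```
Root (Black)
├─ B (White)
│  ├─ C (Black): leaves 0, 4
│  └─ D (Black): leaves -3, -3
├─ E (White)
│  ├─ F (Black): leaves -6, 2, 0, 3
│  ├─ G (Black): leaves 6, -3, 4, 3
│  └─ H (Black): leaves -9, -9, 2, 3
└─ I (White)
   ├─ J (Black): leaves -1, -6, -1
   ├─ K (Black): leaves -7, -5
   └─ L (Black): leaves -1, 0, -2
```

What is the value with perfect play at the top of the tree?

-3

C (Black): min(0, 4) = 0
D (Black): min(-3, -3) = -3
B (White): max(0, -3) = 0
F (Black): min(-6, 2, 0, 3) = -6
G (Black): min(6, -3, 4, 3) = -3
H (Black): min(-9, -9, 2, 3) = -9
E (White): max(-6, -3, -9) = -3
J (Black): min(-1, -6, -1) = -6
K (Black): min(-7, -5) = -7
L (Black): min(-1, 0, -2) = -2
I (White): max(-6, -7, -2) = -2
Root (Black): min(0, -3, -2) = -3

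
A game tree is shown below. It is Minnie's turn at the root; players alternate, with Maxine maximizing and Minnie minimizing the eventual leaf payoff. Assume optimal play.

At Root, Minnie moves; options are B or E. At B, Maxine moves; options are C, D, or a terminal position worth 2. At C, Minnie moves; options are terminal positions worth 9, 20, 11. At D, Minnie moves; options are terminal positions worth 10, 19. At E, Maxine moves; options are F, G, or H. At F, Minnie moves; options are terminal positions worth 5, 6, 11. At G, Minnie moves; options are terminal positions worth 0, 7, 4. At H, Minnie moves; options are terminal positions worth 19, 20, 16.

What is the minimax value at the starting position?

C (Minnie): min(9, 20, 11) = 9
D (Minnie): min(10, 19) = 10
B (Maxine): max(9, 10, 2) = 10
F (Minnie): min(5, 6, 11) = 5
G (Minnie): min(0, 7, 4) = 0
H (Minnie): min(19, 20, 16) = 16
E (Maxine): max(5, 0, 16) = 16
Root (Minnie): min(10, 16) = 10

10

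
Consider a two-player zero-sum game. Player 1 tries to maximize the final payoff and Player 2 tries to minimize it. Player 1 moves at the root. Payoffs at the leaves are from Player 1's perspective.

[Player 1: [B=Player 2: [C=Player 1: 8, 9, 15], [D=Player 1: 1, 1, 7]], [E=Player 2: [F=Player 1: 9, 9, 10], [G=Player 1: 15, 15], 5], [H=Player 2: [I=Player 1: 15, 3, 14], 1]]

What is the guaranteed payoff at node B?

C: max(8, 9, 15) = 15
D: max(1, 1, 7) = 7
B: min(15, 7) = 7

7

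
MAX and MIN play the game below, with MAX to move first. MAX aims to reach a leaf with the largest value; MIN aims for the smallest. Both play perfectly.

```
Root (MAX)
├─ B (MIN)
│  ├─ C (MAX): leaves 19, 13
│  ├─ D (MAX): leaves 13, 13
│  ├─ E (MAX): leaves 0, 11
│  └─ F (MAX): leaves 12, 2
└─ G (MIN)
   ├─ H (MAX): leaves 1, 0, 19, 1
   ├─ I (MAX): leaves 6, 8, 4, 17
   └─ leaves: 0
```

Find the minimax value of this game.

C (MAX): max(19, 13) = 19
D (MAX): max(13, 13) = 13
E (MAX): max(0, 11) = 11
F (MAX): max(12, 2) = 12
B (MIN): min(19, 13, 11, 12) = 11
H (MAX): max(1, 0, 19, 1) = 19
I (MAX): max(6, 8, 4, 17) = 17
G (MIN): min(19, 17, 0) = 0
Root (MAX): max(11, 0) = 11

11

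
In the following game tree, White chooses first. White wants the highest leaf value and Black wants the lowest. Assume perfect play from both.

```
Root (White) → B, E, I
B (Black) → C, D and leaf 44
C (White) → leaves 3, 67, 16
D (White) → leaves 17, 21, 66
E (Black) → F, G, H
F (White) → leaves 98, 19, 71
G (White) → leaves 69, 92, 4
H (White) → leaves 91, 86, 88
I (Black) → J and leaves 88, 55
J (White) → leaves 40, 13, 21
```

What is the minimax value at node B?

44

C: max(3, 67, 16) = 67
D: max(17, 21, 66) = 66
B: min(67, 66, 44) = 44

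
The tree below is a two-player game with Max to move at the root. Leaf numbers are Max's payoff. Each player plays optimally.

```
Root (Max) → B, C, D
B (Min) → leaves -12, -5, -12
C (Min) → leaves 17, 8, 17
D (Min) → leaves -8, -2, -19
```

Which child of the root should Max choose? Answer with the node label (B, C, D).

B (Min): min(-12, -5, -12) = -12
C (Min): min(17, 8, 17) = 8
D (Min): min(-8, -2, -19) = -19
Root (Max): max(-12, 8, -19) = 8
Max picks the child with the highest value: C (value 8).

C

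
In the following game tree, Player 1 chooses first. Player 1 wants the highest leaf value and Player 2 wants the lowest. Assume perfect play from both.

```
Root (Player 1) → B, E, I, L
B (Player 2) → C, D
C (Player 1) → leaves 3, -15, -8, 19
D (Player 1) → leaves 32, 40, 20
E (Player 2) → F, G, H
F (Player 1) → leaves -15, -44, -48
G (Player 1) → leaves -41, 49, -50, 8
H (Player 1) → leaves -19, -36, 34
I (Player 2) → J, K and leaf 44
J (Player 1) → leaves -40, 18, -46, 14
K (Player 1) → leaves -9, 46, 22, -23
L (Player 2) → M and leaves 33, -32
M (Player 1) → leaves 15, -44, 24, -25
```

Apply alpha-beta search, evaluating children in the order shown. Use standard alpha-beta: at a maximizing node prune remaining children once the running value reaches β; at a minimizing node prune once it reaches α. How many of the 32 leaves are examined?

18

C [α=-∞,β=+∞]: v=19
D [α=-∞,β=19]: v=32 after child 1 ≥ β → β-cutoff, skip 2
B [α=-∞,β=+∞]: v=19
F [α=19,β=+∞]: v=-15
E [α=19,β=+∞]: v=-15 after child 1 ≤ α → α-cutoff, skip 2
J [α=19,β=+∞]: v=18
I [α=19,β=+∞]: v=18 after child 1 ≤ α → α-cutoff, skip 2
M [α=19,β=+∞]: v=24
L [α=19,β=+∞]: v=-32
Root [α=-∞,β=+∞]: v=19
Leaves evaluated: 18 of 32.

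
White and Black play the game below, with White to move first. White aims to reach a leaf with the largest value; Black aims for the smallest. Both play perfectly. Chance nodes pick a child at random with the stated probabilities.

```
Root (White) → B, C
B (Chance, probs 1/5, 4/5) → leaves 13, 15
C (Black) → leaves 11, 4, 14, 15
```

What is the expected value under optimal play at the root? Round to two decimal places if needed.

14.6

B (Chance): 1/5·13 + 4/5·15 = 14.6
C (Black): min(11, 4, 14, 15) = 4
Root (White): max(14.6, 4) = 14.6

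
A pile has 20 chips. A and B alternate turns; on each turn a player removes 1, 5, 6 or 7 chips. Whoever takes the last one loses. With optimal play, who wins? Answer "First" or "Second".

Positions where the player to move wins (W) vs loses (L):
i:   0  1  2  3  4  5  6  7  8  9 10 11 12 13 14 15 16 17 18 19 20
     W  L  W  L  W  L  W  W  W  W  W  W  W  L  W  L  W  L  W  W  W
Position 20 is W, so the first player wins.

First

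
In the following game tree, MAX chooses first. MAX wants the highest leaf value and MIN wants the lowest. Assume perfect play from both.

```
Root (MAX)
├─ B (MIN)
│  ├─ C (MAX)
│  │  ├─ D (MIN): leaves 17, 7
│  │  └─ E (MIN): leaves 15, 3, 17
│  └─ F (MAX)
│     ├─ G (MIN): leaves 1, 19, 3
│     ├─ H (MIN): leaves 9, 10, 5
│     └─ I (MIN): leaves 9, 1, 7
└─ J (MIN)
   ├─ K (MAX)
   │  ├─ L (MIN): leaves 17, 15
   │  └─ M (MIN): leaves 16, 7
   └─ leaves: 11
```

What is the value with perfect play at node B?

D: min(17, 7) = 7
E: min(15, 3, 17) = 3
C: max(7, 3) = 7
G: min(1, 19, 3) = 1
H: min(9, 10, 5) = 5
I: min(9, 1, 7) = 1
F: max(1, 5, 1) = 5
B: min(7, 5) = 5

5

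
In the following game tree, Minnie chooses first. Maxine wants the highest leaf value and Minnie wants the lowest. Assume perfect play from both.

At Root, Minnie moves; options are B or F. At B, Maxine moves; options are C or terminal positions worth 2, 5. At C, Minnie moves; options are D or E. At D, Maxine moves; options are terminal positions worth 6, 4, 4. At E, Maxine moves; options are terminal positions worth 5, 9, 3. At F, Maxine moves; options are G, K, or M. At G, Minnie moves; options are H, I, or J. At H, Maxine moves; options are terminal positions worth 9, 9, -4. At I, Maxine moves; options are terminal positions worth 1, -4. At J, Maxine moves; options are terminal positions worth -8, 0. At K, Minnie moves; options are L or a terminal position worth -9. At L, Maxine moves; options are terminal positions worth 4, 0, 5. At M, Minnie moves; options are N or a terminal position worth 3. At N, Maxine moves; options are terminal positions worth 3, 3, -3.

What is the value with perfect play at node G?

0

H: max(9, 9, -4) = 9
I: max(1, -4) = 1
J: max(-8, 0) = 0
G: min(9, 1, 0) = 0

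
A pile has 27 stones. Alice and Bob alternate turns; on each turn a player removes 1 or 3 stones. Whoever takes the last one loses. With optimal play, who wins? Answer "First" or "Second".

Compute winning (W) and losing (L) positions by backward induction:
i:   0  1  2  3  4  5  6  7  8  9 10 11 12 13 14 15 16 17 18 19 20 21 22 23 24 25 26 27
     W  L  W  L  W  L  W  L  W  L  W  L  W  L  W  L  W  L  W  L  W  L  W  L  W  L  W  L
Position 27 is L, so the second player wins.

Second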